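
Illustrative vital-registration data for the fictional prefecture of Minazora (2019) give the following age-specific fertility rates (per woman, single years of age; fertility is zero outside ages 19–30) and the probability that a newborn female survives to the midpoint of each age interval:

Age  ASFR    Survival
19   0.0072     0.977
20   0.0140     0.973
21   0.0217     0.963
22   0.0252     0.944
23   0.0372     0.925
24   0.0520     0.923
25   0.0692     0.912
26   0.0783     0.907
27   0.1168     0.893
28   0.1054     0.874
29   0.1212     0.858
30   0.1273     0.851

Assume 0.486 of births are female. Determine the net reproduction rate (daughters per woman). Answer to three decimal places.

0.336

Proportion female at birth = 0.486.
Survival-weighted fertility by age (1·fₓ·Sₓ):
  19: 1 × 0.0072 × 0.977 = 0.00703
  20: 1 × 0.0140 × 0.973 = 0.01362
  21: 1 × 0.0217 × 0.963 = 0.02090
  22: 1 × 0.0252 × 0.944 = 0.02379
  23: 1 × 0.0372 × 0.925 = 0.03441
  24: 1 × 0.0520 × 0.923 = 0.04800
  25: 1 × 0.0692 × 0.912 = 0.06311
  26: 1 × 0.0783 × 0.907 = 0.07102
  27: 1 × 0.1168 × 0.893 = 0.10430
  28: 1 × 0.1054 × 0.874 = 0.09212
  29: 1 × 0.1212 × 0.858 = 0.10399
  30: 1 × 0.1273 × 0.851 = 0.10833
Sum = 0.69062
NRR = 0.486 × 0.69062 = 0.33564
NRR < 1, so the cohort does not fully replace itself.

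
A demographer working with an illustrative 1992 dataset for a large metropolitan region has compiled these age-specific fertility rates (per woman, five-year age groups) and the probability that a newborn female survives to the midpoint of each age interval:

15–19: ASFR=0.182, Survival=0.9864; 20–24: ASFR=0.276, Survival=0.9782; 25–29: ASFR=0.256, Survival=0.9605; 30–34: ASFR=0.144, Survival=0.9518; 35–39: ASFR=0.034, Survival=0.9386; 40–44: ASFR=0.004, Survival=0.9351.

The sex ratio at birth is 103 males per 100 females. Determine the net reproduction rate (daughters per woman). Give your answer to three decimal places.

Proportion female at birth = 100 / (100 + 103) = 0.49261.
Weighting each age-specific rate by interval width and survival:
  15–19: 5 × 0.182 × 0.9864 = 0.89762
  20–24: 5 × 0.276 × 0.9782 = 1.34992
  25–29: 5 × 0.256 × 0.9605 = 1.22944
  30–34: 5 × 0.144 × 0.9518 = 0.68530
  35–39: 5 × 0.034 × 0.9386 = 0.15956
  40–44: 5 × 0.004 × 0.9351 = 0.01870
Sum = 4.34054
NRR = 0.49261 × 4.34054 = 2.13819

2.138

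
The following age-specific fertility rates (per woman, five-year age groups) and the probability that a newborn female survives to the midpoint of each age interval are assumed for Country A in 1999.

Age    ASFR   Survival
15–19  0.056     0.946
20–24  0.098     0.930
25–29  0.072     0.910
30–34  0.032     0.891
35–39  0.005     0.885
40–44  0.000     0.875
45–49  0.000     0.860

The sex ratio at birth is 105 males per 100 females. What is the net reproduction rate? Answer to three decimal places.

Proportion female at birth = 100 / (100 + 105) = 0.48780.
Survival-weighted fertility by age (5·fₓ·Sₓ):
  15–19: 5 × 0.056 × 0.946 = 0.26488
  20–24: 5 × 0.098 × 0.930 = 0.45570
  25–29: 5 × 0.072 × 0.910 = 0.32760
  30–34: 5 × 0.032 × 0.891 = 0.14256
  35–39: 5 × 0.005 × 0.885 = 0.02213
  40–44: 5 × 0.000 × 0.875 = 0.00000
  45–49: 5 × 0.000 × 0.860 = 0.00000
Sum = 1.21287
NRR = 0.48780 × 1.21287 = 0.59164

0.592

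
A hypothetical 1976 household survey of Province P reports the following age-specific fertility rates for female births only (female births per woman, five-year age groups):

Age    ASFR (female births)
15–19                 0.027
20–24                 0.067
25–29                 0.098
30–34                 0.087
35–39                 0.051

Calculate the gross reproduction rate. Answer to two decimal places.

1.65

Sum of female ASFRs = 0.027 + 0.067 + 0.098 + 0.087 + 0.051 = 0.330
GRR = 5 × 0.330 = 1.65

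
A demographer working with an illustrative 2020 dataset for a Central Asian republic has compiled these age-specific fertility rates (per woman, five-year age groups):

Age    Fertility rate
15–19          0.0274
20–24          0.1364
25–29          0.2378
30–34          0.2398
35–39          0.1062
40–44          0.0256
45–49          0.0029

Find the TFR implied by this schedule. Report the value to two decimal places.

Sum of ASFRs = 0.0274 + 0.1364 + 0.2378 + 0.2398 + 0.1062 + 0.0256 + 0.0029 = 0.7761
TFR = 5 × 0.7761 = 3.8805

3.88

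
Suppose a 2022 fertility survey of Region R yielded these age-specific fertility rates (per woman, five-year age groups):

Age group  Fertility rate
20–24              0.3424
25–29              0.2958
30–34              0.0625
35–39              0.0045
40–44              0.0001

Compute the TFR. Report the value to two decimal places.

Sum of ASFRs = 0.3424 + 0.2958 + 0.0625 + 0.0045 + 0.0001 = 0.7053
TFR = 5 × 0.7053 = 3.5265

3.53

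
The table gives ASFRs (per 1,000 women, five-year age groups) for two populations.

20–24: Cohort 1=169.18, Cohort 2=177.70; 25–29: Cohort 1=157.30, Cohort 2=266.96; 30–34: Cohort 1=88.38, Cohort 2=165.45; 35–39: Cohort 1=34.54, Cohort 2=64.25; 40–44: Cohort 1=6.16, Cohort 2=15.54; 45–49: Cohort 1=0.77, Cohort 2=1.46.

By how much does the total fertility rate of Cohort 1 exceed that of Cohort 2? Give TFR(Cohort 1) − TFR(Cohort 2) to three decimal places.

-1.175

Cohort 1:
  Sum of ASFRs = 169.18 + 157.30 + 88.38 + 34.54 + 6.16 + 0.77 = 456.33
  TFR = 5 × 456.33 / 1000 = 2.28165
Cohort 2:
  Sum of ASFRs = 177.70 + 266.96 + 165.45 + 64.25 + 15.54 + 1.46 = 691.36
  TFR = 5 × 691.36 / 1000 = 3.4568
Difference = 2.28165 − 3.4568 = -1.17515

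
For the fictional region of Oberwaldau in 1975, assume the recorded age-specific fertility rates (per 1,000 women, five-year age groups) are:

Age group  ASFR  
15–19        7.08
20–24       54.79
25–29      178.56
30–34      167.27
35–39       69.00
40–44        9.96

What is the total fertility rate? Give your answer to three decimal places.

2.433

Sum of ASFRs = 7.08 + 54.79 + 178.56 + 167.27 + 69.00 + 9.96 = 486.66
TFR = 5 × 486.66 / 1000 = 2.4333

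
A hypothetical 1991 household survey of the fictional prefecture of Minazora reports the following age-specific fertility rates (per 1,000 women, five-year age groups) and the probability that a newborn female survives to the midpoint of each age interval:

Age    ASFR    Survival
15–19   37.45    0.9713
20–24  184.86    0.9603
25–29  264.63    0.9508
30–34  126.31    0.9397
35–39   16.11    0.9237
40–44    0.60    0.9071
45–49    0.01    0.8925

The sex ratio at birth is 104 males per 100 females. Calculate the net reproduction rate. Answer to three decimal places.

1.470

Proportion female at birth = 100 / (100 + 104) = 0.49020.
Survival-weighted fertility by age (5·fₓ·Sₓ):
  15–19: 5 × 37.45/1000 × 0.9713 = 0.18188
  20–24: 5 × 184.86/1000 × 0.9603 = 0.88761
  25–29: 5 × 264.63/1000 × 0.9508 = 1.25805
  30–34: 5 × 126.31/1000 × 0.9397 = 0.59347
  35–39: 5 × 16.11/1000 × 0.9237 = 0.07440
  40–44: 5 × 0.60/1000 × 0.9071 = 0.00272
  45–49: 5 × 0.01/1000 × 0.8925 = 0.00004
Sum = 2.99817
NRR = 0.49020 × 2.99817 = 1.46970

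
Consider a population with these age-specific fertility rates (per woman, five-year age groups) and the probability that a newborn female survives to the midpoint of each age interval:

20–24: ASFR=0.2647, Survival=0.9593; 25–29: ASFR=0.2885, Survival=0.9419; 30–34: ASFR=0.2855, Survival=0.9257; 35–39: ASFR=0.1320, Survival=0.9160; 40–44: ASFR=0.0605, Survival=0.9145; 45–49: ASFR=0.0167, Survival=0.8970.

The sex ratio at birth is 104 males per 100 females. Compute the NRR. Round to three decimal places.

Proportion female at birth = 100 / (100 + 104) = 0.49020.
Per-age-group product (5 × ASFR × survival probability):
  20–24: 5 × 0.2647 × 0.9593 = 1.26963
  25–29: 5 × 0.2885 × 0.9419 = 1.35869
  30–34: 5 × 0.2855 × 0.9257 = 1.32144
  35–39: 5 × 0.1320 × 0.9160 = 0.60456
  40–44: 5 × 0.0605 × 0.9145 = 0.27664
  45–49: 5 × 0.0167 × 0.8970 = 0.07490
Sum = 4.90586
NRR = 0.49020 × 4.90586 = 2.40485

2.405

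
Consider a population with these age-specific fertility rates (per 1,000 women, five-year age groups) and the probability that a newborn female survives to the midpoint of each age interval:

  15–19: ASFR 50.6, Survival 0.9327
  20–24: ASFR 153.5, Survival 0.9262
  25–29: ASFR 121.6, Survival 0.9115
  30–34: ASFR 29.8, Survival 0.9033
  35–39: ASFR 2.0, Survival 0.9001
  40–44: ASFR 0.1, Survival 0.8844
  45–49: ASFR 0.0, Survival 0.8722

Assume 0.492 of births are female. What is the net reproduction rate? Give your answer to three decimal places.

Proportion female at birth = 0.492.
Weighting each age-specific rate by interval width and survival:
  15–19: 5 × 50.6/1000 × 0.9327 = 0.23597
  20–24: 5 × 153.5/1000 × 0.9262 = 0.71086
  25–29: 5 × 121.6/1000 × 0.9115 = 0.55419
  30–34: 5 × 29.8/1000 × 0.9033 = 0.13459
  35–39: 5 × 2.0/1000 × 0.9001 = 0.00900
  40–44: 5 × 0.1/1000 × 0.8844 = 0.00044
  45–49: 5 × 0.0/1000 × 0.8722 = 0.00000
Sum = 1.64505
NRR = 0.492 × 1.64505 = 0.80936
NRR < 1, so the cohort does not fully replace itself.

0.809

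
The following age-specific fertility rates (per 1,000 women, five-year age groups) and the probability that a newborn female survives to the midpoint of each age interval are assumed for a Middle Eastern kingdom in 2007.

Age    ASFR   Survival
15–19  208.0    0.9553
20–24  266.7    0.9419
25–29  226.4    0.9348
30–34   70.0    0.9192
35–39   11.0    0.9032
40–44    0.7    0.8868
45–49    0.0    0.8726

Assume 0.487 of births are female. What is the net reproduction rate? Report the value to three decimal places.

1.793

Proportion female at birth = 0.487.
Weighting each age-specific rate by interval width and survival:
  15–19: 5 × 208.0/1000 × 0.9553 = 0.99351
  20–24: 5 × 266.7/1000 × 0.9419 = 1.25602
  25–29: 5 × 226.4/1000 × 0.9348 = 1.05819
  30–34: 5 × 70.0/1000 × 0.9192 = 0.32172
  35–39: 5 × 11.0/1000 × 0.9032 = 0.04968
  40–44: 5 × 0.7/1000 × 0.8868 = 0.00310
  45–49: 5 × 0.0/1000 × 0.8726 = 0.00000
Sum = 3.68222
NRR = 0.487 × 3.68222 = 1.79324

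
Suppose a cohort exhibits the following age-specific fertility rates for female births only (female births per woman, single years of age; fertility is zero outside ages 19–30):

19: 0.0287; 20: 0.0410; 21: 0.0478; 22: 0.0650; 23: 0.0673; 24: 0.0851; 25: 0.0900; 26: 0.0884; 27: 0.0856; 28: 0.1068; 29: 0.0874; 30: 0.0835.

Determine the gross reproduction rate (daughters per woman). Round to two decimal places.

Sum of female ASFRs = 0.0287 + 0.0410 + 0.0478 + 0.0650 + 0.0673 + 0.0851 + 0.0900 + 0.0884 + 0.0856 + 0.1068 + 0.0874 + 0.0835 = 0.8766
GRR = 0.8766

0.88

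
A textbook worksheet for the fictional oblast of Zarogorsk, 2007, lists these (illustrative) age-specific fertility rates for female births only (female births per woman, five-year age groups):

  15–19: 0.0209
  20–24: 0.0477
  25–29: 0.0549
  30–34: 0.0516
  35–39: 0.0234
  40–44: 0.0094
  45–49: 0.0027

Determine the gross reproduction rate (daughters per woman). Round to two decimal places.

Sum of female ASFRs = 0.0209 + 0.0477 + 0.0549 + 0.0516 + 0.0234 + 0.0094 + 0.0027 = 0.2106
GRR = 5 × 0.2106 = 1.053

1.05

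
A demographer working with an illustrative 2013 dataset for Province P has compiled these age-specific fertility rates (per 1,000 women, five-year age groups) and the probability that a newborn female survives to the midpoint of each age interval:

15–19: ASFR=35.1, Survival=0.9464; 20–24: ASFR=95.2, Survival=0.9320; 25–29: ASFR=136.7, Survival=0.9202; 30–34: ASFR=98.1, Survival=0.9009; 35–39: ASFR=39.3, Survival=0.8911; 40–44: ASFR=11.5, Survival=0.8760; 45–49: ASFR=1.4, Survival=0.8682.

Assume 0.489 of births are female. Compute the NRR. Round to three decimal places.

Proportion female at birth = 0.489.
Weighting each age-specific rate by interval width and survival:
  15–19: 5 × 35.1/1000 × 0.9464 = 0.16609
  20–24: 5 × 95.2/1000 × 0.9320 = 0.44363
  25–29: 5 × 136.7/1000 × 0.9202 = 0.62896
  30–34: 5 × 98.1/1000 × 0.9009 = 0.44189
  35–39: 5 × 39.3/1000 × 0.8911 = 0.17510
  40–44: 5 × 11.5/1000 × 0.8760 = 0.05037
  45–49: 5 × 1.4/1000 × 0.8682 = 0.00608
Sum = 1.91212
NRR = 0.489 × 1.91212 = 0.93503
With NRR below 1 the population is below replacement fertility.

0.935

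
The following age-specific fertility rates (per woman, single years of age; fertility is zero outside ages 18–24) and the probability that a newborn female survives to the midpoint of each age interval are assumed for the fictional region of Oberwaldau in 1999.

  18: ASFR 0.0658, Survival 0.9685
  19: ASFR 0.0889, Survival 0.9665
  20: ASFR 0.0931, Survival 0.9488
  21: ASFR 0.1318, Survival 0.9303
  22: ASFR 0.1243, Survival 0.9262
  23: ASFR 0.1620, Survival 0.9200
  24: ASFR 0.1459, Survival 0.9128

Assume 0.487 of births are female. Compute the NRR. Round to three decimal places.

0.369

Proportion female at birth = 0.487.
Weighting each age-specific rate by interval width and survival:
  18: 1 × 0.0658 × 0.9685 = 0.06373
  19: 1 × 0.0889 × 0.9665 = 0.08592
  20: 1 × 0.0931 × 0.9488 = 0.08833
  21: 1 × 0.1318 × 0.9303 = 0.12261
  22: 1 × 0.1243 × 0.9262 = 0.11513
  23: 1 × 0.1620 × 0.9200 = 0.14904
  24: 1 × 0.1459 × 0.9128 = 0.13318
Sum = 0.75794
NRR = 0.487 × 0.75794 = 0.36912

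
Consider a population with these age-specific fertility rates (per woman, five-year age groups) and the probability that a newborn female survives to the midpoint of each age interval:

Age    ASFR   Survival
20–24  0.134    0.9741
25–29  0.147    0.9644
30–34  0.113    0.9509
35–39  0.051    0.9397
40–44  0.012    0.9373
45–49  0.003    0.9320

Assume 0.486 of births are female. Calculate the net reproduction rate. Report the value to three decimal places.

Proportion female at birth = 0.486.
Per-age-group product (5 × ASFR × survival probability):
  20–24: 5 × 0.134 × 0.9741 = 0.65265
  25–29: 5 × 0.147 × 0.9644 = 0.70883
  30–34: 5 × 0.113 × 0.9509 = 0.53726
  35–39: 5 × 0.051 × 0.9397 = 0.23962
  40–44: 5 × 0.012 × 0.9373 = 0.05624
  45–49: 5 × 0.003 × 0.9320 = 0.01398
Sum = 2.20858
NRR = 0.486 × 2.20858 = 1.07337
With NRR above 1 the population is above replacement fertility.

1.073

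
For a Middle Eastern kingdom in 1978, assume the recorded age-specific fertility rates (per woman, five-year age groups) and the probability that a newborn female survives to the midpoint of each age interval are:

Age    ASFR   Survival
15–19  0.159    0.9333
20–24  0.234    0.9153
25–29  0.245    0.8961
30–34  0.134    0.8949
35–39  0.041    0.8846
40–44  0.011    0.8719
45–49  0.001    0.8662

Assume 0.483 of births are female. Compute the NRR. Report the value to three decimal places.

1.808

Proportion female at birth = 0.483.
Weighting each age-specific rate by interval width and survival:
  15–19: 5 × 0.159 × 0.9333 = 0.74197
  20–24: 5 × 0.234 × 0.9153 = 1.07090
  25–29: 5 × 0.245 × 0.8961 = 1.09772
  30–34: 5 × 0.134 × 0.8949 = 0.59958
  35–39: 5 × 0.041 × 0.8846 = 0.18134
  40–44: 5 × 0.011 × 0.8719 = 0.04795
  45–49: 5 × 0.001 × 0.8662 = 0.00433
Sum = 3.74379
NRR = 0.483 × 3.74379 = 1.80825
With NRR above 1 the population is above replacement fertility.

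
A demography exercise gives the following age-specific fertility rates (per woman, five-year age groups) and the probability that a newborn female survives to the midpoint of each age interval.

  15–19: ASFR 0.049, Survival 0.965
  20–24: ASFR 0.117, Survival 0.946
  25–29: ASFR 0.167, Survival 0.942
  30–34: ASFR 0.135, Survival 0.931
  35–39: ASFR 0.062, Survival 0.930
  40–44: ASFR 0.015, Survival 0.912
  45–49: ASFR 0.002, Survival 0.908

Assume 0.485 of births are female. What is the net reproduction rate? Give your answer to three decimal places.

Proportion female at birth = 0.485.
Weighting each age-specific rate by interval width and survival:
  15–19: 5 × 0.049 × 0.965 = 0.23643
  20–24: 5 × 0.117 × 0.946 = 0.55341
  25–29: 5 × 0.167 × 0.942 = 0.78657
  30–34: 5 × 0.135 × 0.931 = 0.62843
  35–39: 5 × 0.062 × 0.930 = 0.28830
  40–44: 5 × 0.015 × 0.912 = 0.06840
  45–49: 5 × 0.002 × 0.908 = 0.00908
Sum = 2.57062
NRR = 0.485 × 2.57062 = 1.24675
An NRR exceeding 1 indicates intrinsic growth under these rates.

1.247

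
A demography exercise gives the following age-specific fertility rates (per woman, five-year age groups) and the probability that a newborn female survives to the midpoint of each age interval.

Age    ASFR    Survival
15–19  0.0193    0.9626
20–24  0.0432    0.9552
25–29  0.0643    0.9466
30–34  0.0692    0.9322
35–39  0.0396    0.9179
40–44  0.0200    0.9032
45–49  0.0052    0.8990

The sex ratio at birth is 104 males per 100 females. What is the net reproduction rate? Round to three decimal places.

0.599

Proportion female at birth = 100 / (100 + 104) = 0.49020.
Survival-weighted fertility by age (5·fₓ·Sₓ):
  15–19: 5 × 0.0193 × 0.9626 = 0.09289
  20–24: 5 × 0.0432 × 0.9552 = 0.20632
  25–29: 5 × 0.0643 × 0.9466 = 0.30433
  30–34: 5 × 0.0692 × 0.9322 = 0.32254
  35–39: 5 × 0.0396 × 0.9179 = 0.18174
  40–44: 5 × 0.0200 × 0.9032 = 0.09032
  45–49: 5 × 0.0052 × 0.8990 = 0.02337
Sum = 1.22151
NRR = 0.49020 × 1.22151 = 0.59878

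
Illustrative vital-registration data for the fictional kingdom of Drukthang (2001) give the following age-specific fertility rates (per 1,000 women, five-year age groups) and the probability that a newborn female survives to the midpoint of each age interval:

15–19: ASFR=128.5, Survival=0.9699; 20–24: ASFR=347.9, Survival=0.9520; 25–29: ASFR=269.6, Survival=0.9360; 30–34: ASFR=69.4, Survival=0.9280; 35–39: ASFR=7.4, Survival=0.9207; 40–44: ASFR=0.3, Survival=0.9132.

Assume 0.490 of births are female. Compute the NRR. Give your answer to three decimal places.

1.910

Proportion female at birth = 0.490.
Survival-weighted fertility by age (5·fₓ·Sₓ):
  15–19: 5 × 128.5/1000 × 0.9699 = 0.62316
  20–24: 5 × 347.9/1000 × 0.9520 = 1.65600
  25–29: 5 × 269.6/1000 × 0.9360 = 1.26173
  30–34: 5 × 69.4/1000 × 0.9280 = 0.32202
  35–39: 5 × 7.4/1000 × 0.9207 = 0.03407
  40–44: 5 × 0.3/1000 × 0.9132 = 0.00137
Sum = 3.89835
NRR = 0.490 × 3.89835 = 1.91019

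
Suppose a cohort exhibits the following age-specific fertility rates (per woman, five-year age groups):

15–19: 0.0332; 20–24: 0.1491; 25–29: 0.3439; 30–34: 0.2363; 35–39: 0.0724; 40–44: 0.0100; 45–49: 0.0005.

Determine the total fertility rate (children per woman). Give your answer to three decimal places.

Sum of ASFRs = 0.0332 + 0.1491 + 0.3439 + 0.2363 + 0.0724 + 0.0100 + 0.0005 = 0.8454
TFR = 5 × 0.8454 = 4.227

4.227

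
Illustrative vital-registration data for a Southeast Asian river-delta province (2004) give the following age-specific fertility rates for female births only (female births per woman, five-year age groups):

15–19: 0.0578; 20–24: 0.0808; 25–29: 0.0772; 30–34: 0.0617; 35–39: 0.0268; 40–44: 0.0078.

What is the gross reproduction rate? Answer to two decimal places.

Sum of female ASFRs = 0.0578 + 0.0808 + 0.0772 + 0.0617 + 0.0268 + 0.0078 = 0.3121
GRR = 5 × 0.3121 = 1.5605

1.56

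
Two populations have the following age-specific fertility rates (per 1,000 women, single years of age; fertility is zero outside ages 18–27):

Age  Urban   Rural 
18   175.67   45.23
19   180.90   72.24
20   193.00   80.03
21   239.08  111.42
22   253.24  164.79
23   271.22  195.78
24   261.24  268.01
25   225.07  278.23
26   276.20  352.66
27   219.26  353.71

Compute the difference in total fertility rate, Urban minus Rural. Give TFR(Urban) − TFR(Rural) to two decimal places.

Urban:
  Sum of ASFRs = 175.67 + 180.90 + 193.00 + 239.08 + 253.24 + 271.22 + 261.24 + 225.07 + 276.20 + 219.26 = 2294.88
  TFR = 2294.88 / 1000 = 2.29488
Rural:
  Sum of ASFRs = 45.23 + 72.24 + 80.03 + 111.42 + 164.79 + 195.78 + 268.01 + 278.23 + 352.66 + 353.71 = 1922.10
  TFR = 1922.10 / 1000 = 1.9221
Difference = 2.29488 − 1.9221 = 0.37278

0.37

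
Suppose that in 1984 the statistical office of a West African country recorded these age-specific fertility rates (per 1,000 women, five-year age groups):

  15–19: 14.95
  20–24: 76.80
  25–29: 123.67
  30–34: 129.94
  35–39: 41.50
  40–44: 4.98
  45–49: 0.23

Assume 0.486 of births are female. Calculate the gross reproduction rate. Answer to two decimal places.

Proportion female at birth = 0.486.
Sum of ASFRs = 14.95 + 76.80 + 123.67 + 129.94 + 41.50 + 4.98 + 0.23 = 392.07
TFR = 5 × 392.07 / 1000 = 1.96035
GRR = 0.486 × 1.96035 = 0.95273

0.95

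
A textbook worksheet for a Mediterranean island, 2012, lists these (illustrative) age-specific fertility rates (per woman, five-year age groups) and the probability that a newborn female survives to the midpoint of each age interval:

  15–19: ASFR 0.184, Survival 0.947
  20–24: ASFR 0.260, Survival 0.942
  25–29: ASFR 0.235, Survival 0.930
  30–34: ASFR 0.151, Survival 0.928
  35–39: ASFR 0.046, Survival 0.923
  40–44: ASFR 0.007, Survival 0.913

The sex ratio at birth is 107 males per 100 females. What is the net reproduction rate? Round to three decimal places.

Proportion female at birth = 100 / (100 + 107) = 0.48309.
Each age group contributes 5 × ASFR × survival:
  15–19: 5 × 0.184 × 0.947 = 0.87124
  20–24: 5 × 0.260 × 0.942 = 1.22460
  25–29: 5 × 0.235 × 0.930 = 1.09275
  30–34: 5 × 0.151 × 0.928 = 0.70064
  35–39: 5 × 0.046 × 0.923 = 0.21229
  40–44: 5 × 0.007 × 0.913 = 0.03196
Sum = 4.13348
NRR = 0.48309 × 4.13348 = 1.99684
NRR > 1, so each generation more than replaces itself.

1.997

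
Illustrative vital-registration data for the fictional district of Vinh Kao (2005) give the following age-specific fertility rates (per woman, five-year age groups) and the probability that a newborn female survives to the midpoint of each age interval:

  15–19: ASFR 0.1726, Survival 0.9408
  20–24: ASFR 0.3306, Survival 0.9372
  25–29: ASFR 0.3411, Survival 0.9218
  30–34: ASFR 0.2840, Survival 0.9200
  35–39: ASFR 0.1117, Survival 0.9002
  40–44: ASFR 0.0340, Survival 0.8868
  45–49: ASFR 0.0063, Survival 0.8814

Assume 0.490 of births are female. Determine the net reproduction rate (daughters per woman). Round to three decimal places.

Proportion female at birth = 0.490.
Survival-weighted fertility by age (5·fₓ·Sₓ):
  15–19: 5 × 0.1726 × 0.9408 = 0.81191
  20–24: 5 × 0.3306 × 0.9372 = 1.54919
  25–29: 5 × 0.3411 × 0.9218 = 1.57213
  30–34: 5 × 0.2840 × 0.9200 = 1.30640
  35–39: 5 × 0.1117 × 0.9002 = 0.50276
  40–44: 5 × 0.0340 × 0.8868 = 0.15076
  45–49: 5 × 0.0063 × 0.8814 = 0.02776
Sum = 5.92091
NRR = 0.490 × 5.92091 = 2.90125
With NRR above 1 the population is above replacement fertility.

2.901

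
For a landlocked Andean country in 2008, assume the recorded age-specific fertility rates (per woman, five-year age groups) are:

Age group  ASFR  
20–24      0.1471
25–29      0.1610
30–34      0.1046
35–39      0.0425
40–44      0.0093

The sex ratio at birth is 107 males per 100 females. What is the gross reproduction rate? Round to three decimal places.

1.122

Proportion female at birth = 100 / (100 + 107) = 0.48309.
Sum of ASFRs = 0.1471 + 0.1610 + 0.1046 + 0.0425 + 0.0093 = 0.4645
TFR = 5 × 0.4645 = 2.3225
GRR = 0.48309 × 2.3225 = 1.12198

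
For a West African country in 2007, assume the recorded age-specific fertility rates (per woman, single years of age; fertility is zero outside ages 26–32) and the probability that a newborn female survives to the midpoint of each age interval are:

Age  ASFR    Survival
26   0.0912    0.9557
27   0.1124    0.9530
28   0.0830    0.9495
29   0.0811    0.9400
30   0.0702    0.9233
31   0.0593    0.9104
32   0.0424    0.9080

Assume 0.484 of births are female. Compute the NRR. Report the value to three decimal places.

0.245

Proportion female at birth = 0.484.
Per-age-group product (1 × ASFR × survival probability):
  26: 1 × 0.0912 × 0.9557 = 0.08716
  27: 1 × 0.1124 × 0.9530 = 0.10712
  28: 1 × 0.0830 × 0.9495 = 0.07881
  29: 1 × 0.0811 × 0.9400 = 0.07623
  30: 1 × 0.0702 × 0.9233 = 0.06482
  31: 1 × 0.0593 × 0.9104 = 0.05399
  32: 1 × 0.0424 × 0.9080 = 0.03850
Sum = 0.50663
NRR = 0.484 × 0.50663 = 0.24521
NRR < 1, so the cohort does not fully replace itself.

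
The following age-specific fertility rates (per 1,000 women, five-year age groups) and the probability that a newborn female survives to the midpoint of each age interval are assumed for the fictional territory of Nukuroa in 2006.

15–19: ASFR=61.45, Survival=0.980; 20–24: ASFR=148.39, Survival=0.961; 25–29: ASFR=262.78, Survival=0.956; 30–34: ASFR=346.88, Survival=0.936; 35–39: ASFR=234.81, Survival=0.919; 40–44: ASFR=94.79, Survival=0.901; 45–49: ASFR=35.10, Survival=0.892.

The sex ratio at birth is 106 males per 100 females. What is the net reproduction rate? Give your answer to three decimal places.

Proportion female at birth = 100 / (100 + 106) = 0.48544.
Per-age-group product (5 × ASFR × survival probability):
  15–19: 5 × 61.45/1000 × 0.980 = 0.30111
  20–24: 5 × 148.39/1000 × 0.961 = 0.71301
  25–29: 5 × 262.78/1000 × 0.956 = 1.25609
  30–34: 5 × 346.88/1000 × 0.936 = 1.62340
  35–39: 5 × 234.81/1000 × 0.919 = 1.07895
  40–44: 5 × 94.79/1000 × 0.901 = 0.42703
  45–49: 5 × 35.10/1000 × 0.892 = 0.15655
Sum = 5.55614
NRR = 0.48544 × 5.55614 = 2.69717

2.697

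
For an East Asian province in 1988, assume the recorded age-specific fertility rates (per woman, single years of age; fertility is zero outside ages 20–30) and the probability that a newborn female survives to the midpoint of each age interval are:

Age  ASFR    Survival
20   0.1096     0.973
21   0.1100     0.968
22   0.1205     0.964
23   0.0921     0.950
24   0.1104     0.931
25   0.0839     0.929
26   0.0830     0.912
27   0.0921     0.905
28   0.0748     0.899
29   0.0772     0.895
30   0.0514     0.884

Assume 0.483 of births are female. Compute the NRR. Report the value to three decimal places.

0.453

Proportion female at birth = 0.483.
Survival-weighted fertility by age (1·fₓ·Sₓ):
  20: 1 × 0.1096 × 0.973 = 0.10664
  21: 1 × 0.1100 × 0.968 = 0.10648
  22: 1 × 0.1205 × 0.964 = 0.11616
  23: 1 × 0.0921 × 0.950 = 0.08750
  24: 1 × 0.1104 × 0.931 = 0.10278
  25: 1 × 0.0839 × 0.929 = 0.07794
  26: 1 × 0.0830 × 0.912 = 0.07570
  27: 1 × 0.0921 × 0.905 = 0.08335
  28: 1 × 0.0748 × 0.899 = 0.06725
  29: 1 × 0.0772 × 0.895 = 0.06909
  30: 1 × 0.0514 × 0.884 = 0.04544
Sum = 0.93833
NRR = 0.483 × 0.93833 = 0.45321
With NRR below 1 the population is below replacement fertility.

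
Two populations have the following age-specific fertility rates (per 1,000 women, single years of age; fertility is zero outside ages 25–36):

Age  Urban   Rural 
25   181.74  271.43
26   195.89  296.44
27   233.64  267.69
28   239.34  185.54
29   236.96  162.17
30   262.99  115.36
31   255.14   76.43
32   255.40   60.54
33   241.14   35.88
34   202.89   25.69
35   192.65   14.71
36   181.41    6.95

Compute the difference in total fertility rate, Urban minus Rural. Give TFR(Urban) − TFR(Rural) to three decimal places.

Urban:
  Sum of ASFRs = 181.74 + 195.89 + 233.64 + 239.34 + 236.96 + 262.99 + 255.14 + 255.40 + 241.14 + 202.89 + 192.65 + 181.41 = 2679.19
  TFR = 2679.19 / 1000 = 2.67919
Rural:
  Sum of ASFRs = 271.43 + 296.44 + 267.69 + 185.54 + 162.17 + 115.36 + 76.43 + 60.54 + 35.88 + 25.69 + 14.71 + 6.95 = 1518.83
  TFR = 1518.83 / 1000 = 1.51883
Difference = 2.67919 − 1.51883 = 1.16036

1.160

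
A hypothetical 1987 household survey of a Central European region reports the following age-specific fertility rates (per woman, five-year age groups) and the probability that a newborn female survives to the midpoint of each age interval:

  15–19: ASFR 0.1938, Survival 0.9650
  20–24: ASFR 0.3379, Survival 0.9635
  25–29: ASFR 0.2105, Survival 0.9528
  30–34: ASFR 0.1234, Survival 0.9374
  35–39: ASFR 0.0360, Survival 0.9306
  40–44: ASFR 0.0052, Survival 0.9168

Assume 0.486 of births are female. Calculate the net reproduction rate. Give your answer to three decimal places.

Proportion female at birth = 0.486.
Per-age-group product (5 × ASFR × survival probability):
  15–19: 5 × 0.1938 × 0.9650 = 0.93509
  20–24: 5 × 0.3379 × 0.9635 = 1.62783
  25–29: 5 × 0.2105 × 0.9528 = 1.00282
  30–34: 5 × 0.1234 × 0.9374 = 0.57838
  35–39: 5 × 0.0360 × 0.9306 = 0.16751
  40–44: 5 × 0.0052 × 0.9168 = 0.02384
Sum = 4.33547
NRR = 0.486 × 4.33547 = 2.10704

2.107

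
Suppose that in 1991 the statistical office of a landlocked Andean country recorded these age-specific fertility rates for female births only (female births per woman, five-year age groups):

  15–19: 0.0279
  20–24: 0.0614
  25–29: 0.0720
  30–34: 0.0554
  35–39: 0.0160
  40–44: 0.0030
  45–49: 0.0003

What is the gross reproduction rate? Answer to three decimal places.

1.180

Sum of female ASFRs = 0.0279 + 0.0614 + 0.0720 + 0.0554 + 0.0160 + 0.0030 + 0.0003 = 0.2360
GRR = 5 × 0.2360 = 1.18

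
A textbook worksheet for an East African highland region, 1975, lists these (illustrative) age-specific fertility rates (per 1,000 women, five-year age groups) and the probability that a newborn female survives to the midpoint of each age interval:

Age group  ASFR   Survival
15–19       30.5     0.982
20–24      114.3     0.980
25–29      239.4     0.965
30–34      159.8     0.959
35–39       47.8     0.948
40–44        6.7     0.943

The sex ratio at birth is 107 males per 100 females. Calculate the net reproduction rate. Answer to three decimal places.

Proportion female at birth = 100 / (100 + 107) = 0.48309.
Per-age-group product (5 × ASFR × survival probability):
  15–19: 5 × 30.5/1000 × 0.982 = 0.14976
  20–24: 5 × 114.3/1000 × 0.980 = 0.56007
  25–29: 5 × 239.4/1000 × 0.965 = 1.15511
  30–34: 5 × 159.8/1000 × 0.959 = 0.76624
  35–39: 5 × 47.8/1000 × 0.948 = 0.22657
  40–44: 5 × 6.7/1000 × 0.943 = 0.03159
Sum = 2.88934
NRR = 0.48309 × 2.88934 = 1.39581
NRR > 1, so each generation more than replaces itself.

1.396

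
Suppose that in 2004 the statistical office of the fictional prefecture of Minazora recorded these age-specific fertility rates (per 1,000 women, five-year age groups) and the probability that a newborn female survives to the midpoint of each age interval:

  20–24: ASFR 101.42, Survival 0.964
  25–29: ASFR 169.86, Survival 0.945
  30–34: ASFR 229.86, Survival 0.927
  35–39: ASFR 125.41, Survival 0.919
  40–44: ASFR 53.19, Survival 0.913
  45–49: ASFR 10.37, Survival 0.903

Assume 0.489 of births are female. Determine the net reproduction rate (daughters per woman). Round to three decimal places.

Proportion female at birth = 0.489.
Per-age-group product (5 × ASFR × survival probability):
  20–24: 5 × 101.42/1000 × 0.964 = 0.48884
  25–29: 5 × 169.86/1000 × 0.945 = 0.80259
  30–34: 5 × 229.86/1000 × 0.927 = 1.06540
  35–39: 5 × 125.41/1000 × 0.919 = 0.57626
  40–44: 5 × 53.19/1000 × 0.913 = 0.24281
  45–49: 5 × 10.37/1000 × 0.903 = 0.04682
Sum = 3.22272
NRR = 0.489 × 3.22272 = 1.57591
With NRR above 1 the population is above replacement fertility.

1.576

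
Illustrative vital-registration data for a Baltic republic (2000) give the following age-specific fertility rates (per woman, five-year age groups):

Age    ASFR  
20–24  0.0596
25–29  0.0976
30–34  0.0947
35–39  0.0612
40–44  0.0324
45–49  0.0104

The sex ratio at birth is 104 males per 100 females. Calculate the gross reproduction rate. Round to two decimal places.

0.87

Proportion female at birth = 100 / (100 + 104) = 0.49020.
Sum of ASFRs = 0.0596 + 0.0976 + 0.0947 + 0.0612 + 0.0324 + 0.0104 = 0.3559
TFR = 5 × 0.3559 = 1.7795
GRR = 0.49020 × 1.7795 = 0.87231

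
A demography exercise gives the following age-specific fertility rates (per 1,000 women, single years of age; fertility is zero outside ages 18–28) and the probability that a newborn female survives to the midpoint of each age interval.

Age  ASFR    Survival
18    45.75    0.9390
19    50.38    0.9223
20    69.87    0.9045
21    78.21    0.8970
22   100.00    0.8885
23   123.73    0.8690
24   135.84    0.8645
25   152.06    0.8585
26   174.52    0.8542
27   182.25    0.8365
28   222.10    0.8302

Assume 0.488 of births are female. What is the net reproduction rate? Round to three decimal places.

0.563

Proportion female at birth = 0.488.
Survival-weighted fertility by age (1·fₓ·Sₓ):
  18: 1 × 45.75/1000 × 0.9390 = 0.04296
  19: 1 × 50.38/1000 × 0.9223 = 0.04647
  20: 1 × 69.87/1000 × 0.9045 = 0.06320
  21: 1 × 78.21/1000 × 0.8970 = 0.07015
  22: 1 × 100.00/1000 × 0.8885 = 0.08885
  23: 1 × 123.73/1000 × 0.8690 = 0.10752
  24: 1 × 135.84/1000 × 0.8645 = 0.11743
  25: 1 × 152.06/1000 × 0.8585 = 0.13054
  26: 1 × 174.52/1000 × 0.8542 = 0.14907
  27: 1 × 182.25/1000 × 0.8365 = 0.15245
  28: 1 × 222.10/1000 × 0.8302 = 0.18439
Sum = 1.15303
NRR = 0.488 × 1.15303 = 0.56268
NRR < 1, so the cohort does not fully replace itself.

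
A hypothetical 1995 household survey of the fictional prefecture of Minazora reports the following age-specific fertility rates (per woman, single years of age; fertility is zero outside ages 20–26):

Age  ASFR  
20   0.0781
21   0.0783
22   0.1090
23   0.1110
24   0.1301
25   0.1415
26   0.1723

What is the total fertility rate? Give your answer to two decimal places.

0.82

Sum of ASFRs = 0.0781 + 0.0783 + 0.1090 + 0.1110 + 0.1301 + 0.1415 + 0.1723 = 0.8203
TFR = 0.8203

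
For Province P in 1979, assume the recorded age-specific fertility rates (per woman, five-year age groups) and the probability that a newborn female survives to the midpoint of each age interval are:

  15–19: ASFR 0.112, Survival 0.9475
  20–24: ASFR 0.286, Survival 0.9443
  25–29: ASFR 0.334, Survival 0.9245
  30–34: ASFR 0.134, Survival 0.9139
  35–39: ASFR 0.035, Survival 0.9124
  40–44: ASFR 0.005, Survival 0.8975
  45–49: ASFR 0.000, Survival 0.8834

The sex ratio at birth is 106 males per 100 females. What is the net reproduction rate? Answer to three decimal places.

Proportion female at birth = 100 / (100 + 106) = 0.48544.
Each age group contributes 5 × ASFR × survival:
  15–19: 5 × 0.112 × 0.9475 = 0.53060
  20–24: 5 × 0.286 × 0.9443 = 1.35035
  25–29: 5 × 0.334 × 0.9245 = 1.54392
  30–34: 5 × 0.134 × 0.9139 = 0.61231
  35–39: 5 × 0.035 × 0.9124 = 0.15967
  40–44: 5 × 0.005 × 0.8975 = 0.02244
  45–49: 5 × 0.000 × 0.8834 = 0.00000
Sum = 4.21929
NRR = 0.48544 × 4.21929 = 2.04821
NRR > 1, so each generation more than replaces itself.

2.048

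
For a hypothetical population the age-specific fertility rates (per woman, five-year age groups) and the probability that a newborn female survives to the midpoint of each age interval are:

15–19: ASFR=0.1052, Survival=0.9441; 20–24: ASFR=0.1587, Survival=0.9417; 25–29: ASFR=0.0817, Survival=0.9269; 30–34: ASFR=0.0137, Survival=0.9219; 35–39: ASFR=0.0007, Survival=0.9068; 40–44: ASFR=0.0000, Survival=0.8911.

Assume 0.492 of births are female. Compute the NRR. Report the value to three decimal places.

0.831

Proportion female at birth = 0.492.
Each age group contributes 5 × ASFR × survival:
  15–19: 5 × 0.1052 × 0.9441 = 0.49660
  20–24: 5 × 0.1587 × 0.9417 = 0.74724
  25–29: 5 × 0.0817 × 0.9269 = 0.37864
  30–34: 5 × 0.0137 × 0.9219 = 0.06315
  35–39: 5 × 0.0007 × 0.9068 = 0.00317
  40–44: 5 × 0.0000 × 0.8911 = 0.00000
Sum = 1.68880
NRR = 0.492 × 1.68880 = 0.83089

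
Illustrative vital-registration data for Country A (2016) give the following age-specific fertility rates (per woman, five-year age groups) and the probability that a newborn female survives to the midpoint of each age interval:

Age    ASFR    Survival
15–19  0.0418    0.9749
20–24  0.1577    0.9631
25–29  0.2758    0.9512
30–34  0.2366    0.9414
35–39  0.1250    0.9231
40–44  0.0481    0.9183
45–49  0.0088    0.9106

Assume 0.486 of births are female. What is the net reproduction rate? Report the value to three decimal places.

2.054

Proportion female at birth = 0.486.
Per-age-group product (5 × ASFR × survival probability):
  15–19: 5 × 0.0418 × 0.9749 = 0.20375
  20–24: 5 × 0.1577 × 0.9631 = 0.75940
  25–29: 5 × 0.2758 × 0.9512 = 1.31170
  30–34: 5 × 0.2366 × 0.9414 = 1.11368
  35–39: 5 × 0.1250 × 0.9231 = 0.57694
  40–44: 5 × 0.0481 × 0.9183 = 0.22085
  45–49: 5 × 0.0088 × 0.9106 = 0.04007
Sum = 4.22639
NRR = 0.486 × 4.22639 = 2.05403
With NRR above 1 the population is above replacement fertility.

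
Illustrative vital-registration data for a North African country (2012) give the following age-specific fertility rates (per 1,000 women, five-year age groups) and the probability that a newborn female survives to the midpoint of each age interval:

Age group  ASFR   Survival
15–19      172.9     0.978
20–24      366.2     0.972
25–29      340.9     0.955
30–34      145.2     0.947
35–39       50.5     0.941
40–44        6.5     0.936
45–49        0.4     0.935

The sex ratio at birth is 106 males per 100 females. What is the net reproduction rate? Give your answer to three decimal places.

Proportion female at birth = 100 / (100 + 106) = 0.48544.
Each age group contributes 5 × ASFR × survival:
  15–19: 5 × 172.9/1000 × 0.978 = 0.84548
  20–24: 5 × 366.2/1000 × 0.972 = 1.77973
  25–29: 5 × 340.9/1000 × 0.955 = 1.62780
  30–34: 5 × 145.2/1000 × 0.947 = 0.68752
  35–39: 5 × 50.5/1000 × 0.941 = 0.23760
  40–44: 5 × 6.5/1000 × 0.936 = 0.03042
  45–49: 5 × 0.4/1000 × 0.935 = 0.00187
Sum = 5.21042
NRR = 0.48544 × 5.21042 = 2.52935
With NRR above 1 the population is above replacement fertility.

2.529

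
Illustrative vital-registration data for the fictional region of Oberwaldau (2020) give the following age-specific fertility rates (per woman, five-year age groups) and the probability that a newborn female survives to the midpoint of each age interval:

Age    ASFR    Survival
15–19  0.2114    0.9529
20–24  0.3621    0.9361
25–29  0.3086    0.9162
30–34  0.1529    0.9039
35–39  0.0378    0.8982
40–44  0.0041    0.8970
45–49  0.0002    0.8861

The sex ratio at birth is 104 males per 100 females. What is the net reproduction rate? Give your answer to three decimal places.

Proportion female at birth = 100 / (100 + 104) = 0.49020.
Survival-weighted fertility by age (5·fₓ·Sₓ):
  15–19: 5 × 0.2114 × 0.9529 = 1.00722
  20–24: 5 × 0.3621 × 0.9361 = 1.69481
  25–29: 5 × 0.3086 × 0.9162 = 1.41370
  30–34: 5 × 0.1529 × 0.9039 = 0.69103
  35–39: 5 × 0.0378 × 0.8982 = 0.16976
  40–44: 5 × 0.0041 × 0.8970 = 0.01839
  45–49: 5 × 0.0002 × 0.8861 = 0.00089
Sum = 4.99580
NRR = 0.49020 × 4.99580 = 2.44894
An NRR exceeding 1 indicates intrinsic growth under these rates.

2.449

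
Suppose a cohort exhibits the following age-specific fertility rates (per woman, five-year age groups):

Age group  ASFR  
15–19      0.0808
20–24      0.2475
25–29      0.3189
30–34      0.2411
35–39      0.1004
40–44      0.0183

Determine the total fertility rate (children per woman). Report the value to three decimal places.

5.035

Sum of ASFRs = 0.0808 + 0.2475 + 0.3189 + 0.2411 + 0.1004 + 0.0183 = 1.0070
TFR = 5 × 1.0070 = 5.035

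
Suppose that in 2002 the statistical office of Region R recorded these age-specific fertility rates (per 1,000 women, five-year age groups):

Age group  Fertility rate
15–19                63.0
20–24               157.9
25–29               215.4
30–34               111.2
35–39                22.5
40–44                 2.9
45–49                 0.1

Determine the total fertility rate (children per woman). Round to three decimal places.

Sum of ASFRs = 63.0 + 157.9 + 215.4 + 111.2 + 22.5 + 2.9 + 0.1 = 573.0
TFR = 5 × 573.0 / 1000 = 2.865

2.865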